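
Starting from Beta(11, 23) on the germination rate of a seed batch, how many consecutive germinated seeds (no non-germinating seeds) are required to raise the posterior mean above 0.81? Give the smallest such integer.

k = 88

After k germinated seeds and 0 non-germinating seeds the posterior is Beta(11+k, 23), with mean (11+k)/(11+23+k).
Set (11+k)/(34+k) > 0.81 and solve: k > (0.81·34 − 11)/(1 − 0.81) = 87.053.
The smallest integer exceeding 87.053 is 88, and checking k=88: (99)/(122) = 0.8115 > 0.81.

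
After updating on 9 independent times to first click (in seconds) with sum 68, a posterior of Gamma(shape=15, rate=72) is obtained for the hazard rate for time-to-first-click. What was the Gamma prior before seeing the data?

Gamma(shape=6, rate=4)

For an exponential likelihood with a Gamma(α, β) prior on the rate, n observations with total T give posterior Gamma(α+n, β+T).
So α = 15 − 9 = 6 and β = 72 − 68 = 4.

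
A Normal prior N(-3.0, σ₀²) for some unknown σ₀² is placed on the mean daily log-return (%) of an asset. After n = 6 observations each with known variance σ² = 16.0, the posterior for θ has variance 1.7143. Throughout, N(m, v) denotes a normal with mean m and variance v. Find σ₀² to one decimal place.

σ₀² = 4.8

For the Normal–Normal model with known σ², precisions add: τ_n = τ₀ + n/σ².
So 1/σ₀² = 1/1.7143 − 6/16.0 = 0.583328 − 0.375000 = 0.208328.
Hence σ₀² = 1/0.208328 ≈ 4.8.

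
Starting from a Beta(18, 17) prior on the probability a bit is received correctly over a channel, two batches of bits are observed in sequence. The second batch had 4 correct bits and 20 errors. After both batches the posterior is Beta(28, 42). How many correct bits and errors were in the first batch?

6 correct bits and 5 errors

Sequential conjugate updates are equivalent to a single update on the pooled data, so total successes = posterior α − prior α and total failures = posterior β − prior β.
Total across both batches: 28−18=10 correct bits, 42−17=25 errors.
Subtract the second batch: 10−4=6 correct bits and 25−20=5 errors.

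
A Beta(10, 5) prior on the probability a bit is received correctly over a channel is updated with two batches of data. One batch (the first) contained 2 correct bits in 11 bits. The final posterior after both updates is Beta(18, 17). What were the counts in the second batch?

6 correct bits and 3 errors

Because Beta–binomial updating is additive in the counts, the combined data contributed (α_post−α_prior, β_post−β_prior) successes and failures.
Total across both batches: 18−10=8 correct bits, 17−5=12 errors.
Subtract the first batch: 8−2=6 correct bits and 12−9=3 errors.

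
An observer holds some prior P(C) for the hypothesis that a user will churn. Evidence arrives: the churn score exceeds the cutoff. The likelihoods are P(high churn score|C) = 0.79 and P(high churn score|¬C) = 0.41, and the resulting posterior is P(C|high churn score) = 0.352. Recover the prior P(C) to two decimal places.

P(C) = 0.22

In odds form, posterior odds = prior odds × likelihood ratio, so prior odds = posterior odds ÷ LR.
Posterior odds = 0.352/(1−0.352) = 0.5432. LR = 0.79/0.41 = 1.9268.
Prior odds = 0.5432/1.9268 = 0.2819, so P(C) = 0.2819/(1+0.2819) ≈ 0.22.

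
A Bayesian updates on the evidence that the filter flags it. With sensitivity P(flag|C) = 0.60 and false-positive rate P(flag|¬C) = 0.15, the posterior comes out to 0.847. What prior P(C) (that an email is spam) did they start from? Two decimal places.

P(C) = 0.58

In odds form, posterior odds = prior odds × likelihood ratio, so prior odds = posterior odds ÷ LR.
Posterior odds = 0.847/(1−0.847) = 5.5359. LR = 0.60/0.15 = 4.0000.
Prior odds = 5.5359/4.0000 = 1.3840, so P(C) = 1.3840/(1+1.3840) ≈ 0.58.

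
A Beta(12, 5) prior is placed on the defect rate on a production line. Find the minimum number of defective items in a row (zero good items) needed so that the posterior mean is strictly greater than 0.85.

k = 17

After k defective items and 0 good items the posterior is Beta(12+k, 5), with mean (12+k)/(12+5+k).
Set (12+k)/(17+k) > 0.85 and solve: k > (0.85·17 − 12)/(1 − 0.85) = 16.333.
The smallest integer exceeding 16.333 is 17.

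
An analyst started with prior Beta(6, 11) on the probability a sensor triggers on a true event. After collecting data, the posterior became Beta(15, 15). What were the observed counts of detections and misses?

A Beta(a, b) prior with s successes and f failures in binomial data gives a Beta(a+s, b+f) posterior.
Match parameters: s=15−6=9, f=15−11=4.

9 detections and 4 misses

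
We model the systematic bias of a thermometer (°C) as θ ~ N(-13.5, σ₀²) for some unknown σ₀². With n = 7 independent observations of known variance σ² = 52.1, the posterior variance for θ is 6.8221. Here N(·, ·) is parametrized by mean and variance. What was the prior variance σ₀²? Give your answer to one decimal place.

σ₀² = 81.8

For the Normal–Normal model with known σ², precisions add: τ_n = τ₀ + n/σ².
So 1/σ₀² = 1/6.8221 − 7/52.1 = 0.146582 − 0.134357 = 0.012225.
Hence σ₀² = 1/0.012225 ≈ 81.8.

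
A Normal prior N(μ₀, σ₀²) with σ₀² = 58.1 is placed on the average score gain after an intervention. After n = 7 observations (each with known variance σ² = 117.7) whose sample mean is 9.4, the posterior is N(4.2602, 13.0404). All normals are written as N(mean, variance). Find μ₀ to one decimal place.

With known observation variance, the Normal–Normal posterior has precision τ_n = τ₀ + n/σ² and mean μ_n = (τ₀μ₀ + (n/σ²)x̄)/τ_n.
Here τ₀ = 1/58.1 = 0.017212 and τ_data = 7/117.7 = 0.059473, so τ_n = 0.076685.
Rearranging for μ₀: μ₀ = (μ_n·τ_n − τ_data·x̄)/τ₀ = (4.2602·0.076685 − 0.059473·9.4) / 0.017212 = -0.232353/0.017212 ≈ -13.5.

μ₀ = -13.5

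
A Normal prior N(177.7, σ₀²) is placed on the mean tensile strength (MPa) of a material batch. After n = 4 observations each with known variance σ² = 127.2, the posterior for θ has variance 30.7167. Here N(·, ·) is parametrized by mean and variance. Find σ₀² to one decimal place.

σ₀² = 901.7

Posterior precision equals prior precision plus data precision: 1/σ_n² = 1/σ₀² + n/σ².
So 1/σ₀² = 1/30.7167 − 4/127.2 = 0.032556 − 0.031447 = 0.001109.
Hence σ₀² = 1/0.001109 ≈ 901.7.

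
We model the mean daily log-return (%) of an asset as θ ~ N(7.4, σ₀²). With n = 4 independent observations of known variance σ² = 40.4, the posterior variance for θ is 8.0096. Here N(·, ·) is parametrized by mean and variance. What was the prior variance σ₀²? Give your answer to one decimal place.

Posterior precision equals prior precision plus data precision: 1/σ_n² = 1/σ₀² + n/σ².
So 1/σ₀² = 1/8.0096 − 4/40.4 = 0.124850 − 0.099010 = 0.025840.
Hence σ₀² = 1/0.025840 ≈ 38.7.

σ₀² = 38.7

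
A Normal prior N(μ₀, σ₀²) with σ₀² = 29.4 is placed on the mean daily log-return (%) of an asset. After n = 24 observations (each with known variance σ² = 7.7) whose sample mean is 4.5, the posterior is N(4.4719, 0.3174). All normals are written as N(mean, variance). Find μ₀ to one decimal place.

With known observation variance, the Normal–Normal posterior has precision τ_n = τ₀ + n/σ² and mean μ_n = (τ₀μ₀ + (n/σ²)x̄)/τ_n.
Here τ₀ = 1/29.4 = 0.034014 and τ_data = 24/7.7 = 3.116883, so τ_n = 3.150897.
Rearranging for μ₀: μ₀ = (μ_n·τ_n − τ_data·x̄)/τ₀ = (4.4719·3.150897 − 3.116883·4.5) / 0.034014 = 0.064523/0.034014 ≈ 1.9.

μ₀ = 1.9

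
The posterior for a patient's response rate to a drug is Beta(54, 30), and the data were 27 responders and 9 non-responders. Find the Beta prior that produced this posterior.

Beta is conjugate to the binomial likelihood: posterior = Beta(α+s, β+f).
So α = 54 − 27 = 27 and β = 30 − 9 = 21.

Beta(27, 21)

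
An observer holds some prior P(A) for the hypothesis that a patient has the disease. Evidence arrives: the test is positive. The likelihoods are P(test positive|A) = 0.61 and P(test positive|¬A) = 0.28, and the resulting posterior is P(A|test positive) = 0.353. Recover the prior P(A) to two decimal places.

P(A) = 0.20

In odds form, posterior odds = prior odds × likelihood ratio, so prior odds = posterior odds ÷ LR.
Posterior odds = 0.353/(1−0.353) = 0.5456. LR = 0.61/0.28 = 2.1786.
Prior odds = 0.5456/2.1786 = 0.2504, so P(A) = 0.2504/(1+0.2504) ≈ 0.20.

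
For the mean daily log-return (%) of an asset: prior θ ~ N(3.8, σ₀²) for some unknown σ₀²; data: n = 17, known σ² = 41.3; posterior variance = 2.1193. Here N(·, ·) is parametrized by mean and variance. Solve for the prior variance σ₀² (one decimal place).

σ₀² = 16.6

Posterior precision equals prior precision plus data precision: 1/σ_n² = 1/σ₀² + n/σ².
So 1/σ₀² = 1/2.1193 − 17/41.3 = 0.471854 − 0.411622 = 0.060232.
Hence σ₀² = 1/0.060232 ≈ 16.6.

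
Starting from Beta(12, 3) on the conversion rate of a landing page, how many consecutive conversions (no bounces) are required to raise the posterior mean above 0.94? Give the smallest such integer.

After k conversions and 0 bounces the posterior is Beta(12+k, 3), with mean (12+k)/(12+3+k).
Set (12+k)/(15+k) > 0.94 and solve: k > (0.94·15 − 12)/(1 − 0.94) = 35.000.
The smallest integer exceeding 35.000 is 36, and checking k=36: (48)/(51) = 0.9412 > 0.94.

k = 36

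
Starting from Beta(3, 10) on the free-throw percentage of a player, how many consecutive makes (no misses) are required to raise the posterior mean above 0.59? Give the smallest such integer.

After k makes and 0 misses the posterior is Beta(3+k, 10), with mean (3+k)/(3+10+k).
Set (3+k)/(13+k) > 0.59 and solve: k > (0.59·13 − 3)/(1 − 0.59) = 11.390.
The smallest integer exceeding 11.390 is 12, and checking k=12: (15)/(25) = 0.6000 > 0.59.

k = 12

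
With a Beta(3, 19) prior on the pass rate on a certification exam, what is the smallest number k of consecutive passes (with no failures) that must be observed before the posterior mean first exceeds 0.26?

After k passes and 0 failures the posterior is Beta(3+k, 19), with mean (3+k)/(3+19+k).
Set (3+k)/(22+k) > 0.26 and solve: k > (0.26·22 − 3)/(1 − 0.26) = 3.676.
The smallest integer exceeding 3.676 is 4.

k = 4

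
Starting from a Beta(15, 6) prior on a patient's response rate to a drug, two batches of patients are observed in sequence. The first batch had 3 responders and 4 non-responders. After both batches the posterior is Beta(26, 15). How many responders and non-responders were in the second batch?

8 responders and 5 non-responders

Because Beta–binomial updating is additive in the counts, the combined data contributed (α_post−α_prior, β_post−β_prior) successes and failures.
Total across both batches: 26−15=11 responders, 15−6=9 non-responders.
Subtract the first batch: 11−3=8 responders and 9−4=5 non-responders.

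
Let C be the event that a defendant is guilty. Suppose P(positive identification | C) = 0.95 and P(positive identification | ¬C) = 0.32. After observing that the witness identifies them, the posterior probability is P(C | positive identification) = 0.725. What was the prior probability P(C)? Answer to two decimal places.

P(C) = 0.47

Bayes' rule in odds form gives O(C|E) = O(C)·[P(E|C)/P(E|¬C)], hence O(C) = O(C|E)/LR.
Posterior odds = 0.725/(1−0.725) = 2.6364. LR = 0.95/0.32 = 2.9688.
Prior odds = 2.6364/2.9688 = 0.8880, so P(C) = 0.8880/(1+0.8880) ≈ 0.47.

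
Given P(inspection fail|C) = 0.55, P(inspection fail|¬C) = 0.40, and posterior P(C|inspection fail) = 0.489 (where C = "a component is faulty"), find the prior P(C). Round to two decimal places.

In odds form, posterior odds = prior odds × likelihood ratio, so prior odds = posterior odds ÷ LR.
Posterior odds = 0.489/(1−0.489) = 0.9569. LR = 0.55/0.40 = 1.3750.
Prior odds = 0.9569/1.3750 = 0.6959, so P(C) = 0.6959/(1+0.6959) ≈ 0.41.

P(C) = 0.41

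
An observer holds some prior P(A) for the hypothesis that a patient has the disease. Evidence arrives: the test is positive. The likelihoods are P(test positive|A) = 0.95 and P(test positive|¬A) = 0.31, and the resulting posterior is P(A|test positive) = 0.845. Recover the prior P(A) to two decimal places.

Bayes' rule in odds form gives O(A|E) = O(A)·[P(E|A)/P(E|¬A)], hence O(A) = O(A|E)/LR.
Posterior odds = 0.845/(1−0.845) = 5.4516. LR = 0.95/0.31 = 3.0645.
Prior odds = 5.4516/3.0645 = 1.7790, so P(A) = 1.7790/(1+1.7790) ≈ 0.64.

P(A) = 0.64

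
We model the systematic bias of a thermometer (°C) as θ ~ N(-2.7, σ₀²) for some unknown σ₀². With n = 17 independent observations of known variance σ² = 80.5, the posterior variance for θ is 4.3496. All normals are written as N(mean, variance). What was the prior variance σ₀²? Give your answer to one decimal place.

σ₀² = 53.4

Posterior precision equals prior precision plus data precision: 1/σ_n² = 1/σ₀² + n/σ².
So 1/σ₀² = 1/4.3496 − 17/80.5 = 0.229906 − 0.211180 = 0.018726.
Hence σ₀² = 1/0.018726 ≈ 53.4.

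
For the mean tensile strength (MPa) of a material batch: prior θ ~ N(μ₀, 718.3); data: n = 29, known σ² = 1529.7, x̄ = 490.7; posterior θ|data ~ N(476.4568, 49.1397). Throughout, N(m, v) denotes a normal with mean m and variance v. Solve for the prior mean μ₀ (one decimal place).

μ₀ = 282.5

With known observation variance, the Normal–Normal posterior has precision τ_n = τ₀ + n/σ² and mean μ_n = (τ₀μ₀ + (n/σ²)x̄)/τ_n.
Here τ₀ = 1/718.3 = 0.001392 and τ_data = 29/1529.7 = 0.018958, so τ_n = 0.020350.
Rearranging for μ₀: μ₀ = (μ_n·τ_n − τ_data·x̄)/τ₀ = (476.4568·0.020350 − 0.018958·490.7) / 0.001392 = 0.393205/0.001392 ≈ 282.5.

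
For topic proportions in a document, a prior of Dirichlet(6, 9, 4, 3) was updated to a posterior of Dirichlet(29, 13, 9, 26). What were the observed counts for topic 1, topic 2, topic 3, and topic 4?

counts (23, 4, 5, 23)

For a Dirichlet(α) prior with multinomial counts c, the posterior is Dirichlet(α + c) componentwise.
Counts are posterior − prior componentwise: 29−6=23, 13−9=4, 9−4=5, 26−3=23.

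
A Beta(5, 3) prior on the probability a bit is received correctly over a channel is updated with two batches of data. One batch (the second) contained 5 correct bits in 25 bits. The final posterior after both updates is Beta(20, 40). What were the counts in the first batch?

10 correct bits and 17 errors

Because Beta–binomial updating is additive in the counts, the combined data contributed (α_post−α_prior, β_post−β_prior) successes and failures.
Total across both batches: 20−5=15 correct bits, 40−3=37 errors.
Subtract the second batch: 15−5=10 correct bits and 37−20=17 errors.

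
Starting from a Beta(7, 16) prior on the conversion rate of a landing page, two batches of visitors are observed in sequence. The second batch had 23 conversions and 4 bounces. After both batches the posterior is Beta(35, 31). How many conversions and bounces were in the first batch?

Sequential conjugate updates are equivalent to a single update on the pooled data, so total successes = posterior α − prior α and total failures = posterior β − prior β.
Total across both batches: 35−7=28 conversions, 31−16=15 bounces.
Subtract the second batch: 28−23=5 conversions and 15−4=11 bounces.

5 conversions and 11 bounces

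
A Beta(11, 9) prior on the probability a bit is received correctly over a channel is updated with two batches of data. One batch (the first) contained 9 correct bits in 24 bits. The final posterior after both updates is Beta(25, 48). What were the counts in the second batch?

5 correct bits and 24 errors

Because Beta–binomial updating is additive in the counts, the combined data contributed (α_post−α_prior, β_post−β_prior) successes and failures.
Total across both batches: 25−11=14 correct bits, 48−9=39 errors.
Subtract the first batch: 14−9=5 correct bits and 39−15=24 errors.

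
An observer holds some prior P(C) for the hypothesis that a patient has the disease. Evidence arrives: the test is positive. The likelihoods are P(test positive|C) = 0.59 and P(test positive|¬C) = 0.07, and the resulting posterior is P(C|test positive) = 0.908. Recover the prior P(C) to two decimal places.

P(C) = 0.54

In odds form, posterior odds = prior odds × likelihood ratio, so prior odds = posterior odds ÷ LR.
Posterior odds = 0.908/(1−0.908) = 9.8696. LR = 0.59/0.07 = 8.4286.
Prior odds = 9.8696/8.4286 = 1.1710, so P(C) = 1.1710/(1+1.1710) ≈ 0.54.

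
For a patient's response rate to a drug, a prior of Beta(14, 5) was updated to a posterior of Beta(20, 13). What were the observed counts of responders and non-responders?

6 responders and 8 non-responders

Beta is conjugate to the binomial likelihood: posterior = Beta(α+s, β+f).
Match parameters: s=20−14=6, f=13−5=8.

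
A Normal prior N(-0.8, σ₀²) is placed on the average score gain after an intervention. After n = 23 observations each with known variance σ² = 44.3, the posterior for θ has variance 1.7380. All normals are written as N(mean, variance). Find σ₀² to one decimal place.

σ₀² = 17.8

Posterior precision equals prior precision plus data precision: 1/σ_n² = 1/σ₀² + n/σ².
So 1/σ₀² = 1/1.7380 − 23/44.3 = 0.575374 − 0.519187 = 0.056187.
Hence σ₀² = 1/0.056187 ≈ 17.8.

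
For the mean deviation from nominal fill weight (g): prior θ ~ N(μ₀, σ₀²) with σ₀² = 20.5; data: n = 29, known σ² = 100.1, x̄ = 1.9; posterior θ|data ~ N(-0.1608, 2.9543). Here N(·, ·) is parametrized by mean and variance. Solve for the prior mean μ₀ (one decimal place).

The posterior mean is a precision-weighted average: μ_n = (τ₀μ₀ + τ_data·x̄)/(τ₀+τ_data), with τ₀=1/σ₀² and τ_data=n/σ².
Here τ₀ = 1/20.5 = 0.048780 and τ_data = 29/100.1 = 0.289710, so τ_n = 0.338490.
Rearranging for μ₀: μ₀ = (μ_n·τ_n − τ_data·x̄)/τ₀ = (-0.1608·0.338490 − 0.289710·1.9) / 0.048780 = -0.604878/0.048780 ≈ -12.4.

μ₀ = -12.4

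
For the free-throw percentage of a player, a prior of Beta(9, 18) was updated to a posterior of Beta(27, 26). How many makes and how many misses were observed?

18 makes and 8 misses

Under Beta–binomial conjugacy the posterior parameters are (α+s, β+f).
Match parameters: s=27−9=18, f=26−18=8.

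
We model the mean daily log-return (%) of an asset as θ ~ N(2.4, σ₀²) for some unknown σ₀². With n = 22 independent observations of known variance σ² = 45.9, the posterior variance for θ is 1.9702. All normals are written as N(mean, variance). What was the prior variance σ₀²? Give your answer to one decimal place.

σ₀² = 35.4

Posterior precision equals prior precision plus data precision: 1/σ_n² = 1/σ₀² + n/σ².
So 1/σ₀² = 1/1.9702 − 22/45.9 = 0.507563 − 0.479303 = 0.028260.
Hence σ₀² = 1/0.028260 ≈ 35.4.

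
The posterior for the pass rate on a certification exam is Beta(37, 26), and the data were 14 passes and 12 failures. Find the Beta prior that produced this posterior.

Beta(23, 14)

Beta is conjugate to the binomial likelihood: posterior = Beta(a+s, b+f).
Subtract the data counts: 37−14=23, 26−12=14.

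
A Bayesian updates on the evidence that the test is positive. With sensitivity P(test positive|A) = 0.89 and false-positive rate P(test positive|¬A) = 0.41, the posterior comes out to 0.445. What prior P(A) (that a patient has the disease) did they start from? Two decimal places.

P(A) = 0.27

Bayes' rule in odds form gives O(A|E) = O(A)·[P(E|A)/P(E|¬A)], hence O(A) = O(A|E)/LR.
Posterior odds = 0.445/(1−0.445) = 0.8018. LR = 0.89/0.41 = 2.1707.
Prior odds = 0.8018/2.1707 = 0.3694, so P(A) = 0.3694/(1+0.3694) ≈ 0.27.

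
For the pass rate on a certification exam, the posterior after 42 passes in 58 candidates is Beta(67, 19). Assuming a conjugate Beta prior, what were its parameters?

Beta(25, 3)

Beta is conjugate to the binomial likelihood: posterior = Beta(α+s, β+f).
Subtract the data counts: 67−42=25, 19−16=3.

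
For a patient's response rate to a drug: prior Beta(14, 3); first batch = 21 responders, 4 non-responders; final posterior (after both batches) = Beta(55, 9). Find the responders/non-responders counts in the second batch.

20 responders and 2 non-responders

Because Beta–binomial updating is additive in the counts, the combined data contributed (α_post−α_prior, β_post−β_prior) successes and failures.
Total across both batches: 55−14=41 responders, 9−3=6 non-responders.
Subtract the first batch: 41−21=20 responders and 6−4=2 non-responders.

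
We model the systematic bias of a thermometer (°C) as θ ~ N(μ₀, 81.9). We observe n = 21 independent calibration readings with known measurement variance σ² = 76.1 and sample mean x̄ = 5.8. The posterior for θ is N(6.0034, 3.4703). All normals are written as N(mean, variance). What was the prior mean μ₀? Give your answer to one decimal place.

μ₀ = 10.6

With known observation variance, the Normal–Normal posterior has precision τ_n = τ₀ + n/σ² and mean μ_n = (τ₀μ₀ + (n/σ²)x̄)/τ_n.
Here τ₀ = 1/81.9 = 0.012210 and τ_data = 21/76.1 = 0.275953, so τ_n = 0.288163.
Rearranging for μ₀: μ₀ = (μ_n·τ_n − τ_data·x̄)/τ₀ = (6.0034·0.288163 − 0.275953·5.8) / 0.012210 = 0.129430/0.012210 ≈ 10.6.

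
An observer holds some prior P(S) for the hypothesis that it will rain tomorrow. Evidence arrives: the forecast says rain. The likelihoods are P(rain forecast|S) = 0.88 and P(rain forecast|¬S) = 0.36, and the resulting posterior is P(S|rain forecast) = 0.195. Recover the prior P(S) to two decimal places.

P(S) = 0.09

In odds form, posterior odds = prior odds × likelihood ratio, so prior odds = posterior odds ÷ LR.
Posterior odds = 0.195/(1−0.195) = 0.2422. LR = 0.88/0.36 = 2.4444.
Prior odds = 0.2422/2.4444 = 0.0991, so P(S) = 0.0991/(1+0.0991) ≈ 0.09.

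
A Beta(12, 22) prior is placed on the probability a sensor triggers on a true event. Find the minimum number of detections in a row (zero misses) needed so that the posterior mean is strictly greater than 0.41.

After k detections and 0 misses the posterior is Beta(12+k, 22), with mean (12+k)/(12+22+k).
Set (12+k)/(34+k) > 0.41 and solve: k > (0.41·34 − 12)/(1 − 0.41) = 3.288.
The smallest integer exceeding 3.288 is 4, and checking k=4: (16)/(38) = 0.4211 > 0.41.

k = 4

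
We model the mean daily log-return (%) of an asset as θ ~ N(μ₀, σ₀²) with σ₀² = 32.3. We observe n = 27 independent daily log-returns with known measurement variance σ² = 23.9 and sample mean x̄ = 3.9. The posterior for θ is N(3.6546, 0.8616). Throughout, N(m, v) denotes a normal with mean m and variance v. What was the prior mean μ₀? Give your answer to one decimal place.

The posterior mean is a precision-weighted average: μ_n = (τ₀μ₀ + τ_data·x̄)/(τ₀+τ_data), with τ₀=1/σ₀² and τ_data=n/σ².
Here τ₀ = 1/32.3 = 0.030960 and τ_data = 27/23.9 = 1.129707, so τ_n = 1.160667.
Rearranging for μ₀: μ₀ = (μ_n·τ_n − τ_data·x̄)/τ₀ = (3.6546·1.160667 − 1.129707·3.9) / 0.030960 = -0.164084/0.030960 ≈ -5.3.

μ₀ = -5.3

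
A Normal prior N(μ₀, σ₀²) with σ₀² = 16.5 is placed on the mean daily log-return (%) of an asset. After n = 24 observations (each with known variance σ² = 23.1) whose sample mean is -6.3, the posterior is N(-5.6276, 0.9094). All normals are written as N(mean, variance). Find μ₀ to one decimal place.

With known observation variance, the Normal–Normal posterior has precision τ_n = τ₀ + n/σ² and mean μ_n = (τ₀μ₀ + (n/σ²)x̄)/τ_n.
Here τ₀ = 1/16.5 = 0.060606 and τ_data = 24/23.1 = 1.038961, so τ_n = 1.099567.
Rearranging for μ₀: μ₀ = (μ_n·τ_n − τ_data·x̄)/τ₀ = (-5.6276·1.099567 − 1.038961·-6.3) / 0.060606 = 0.357531/0.060606 ≈ 5.9.

μ₀ = 5.9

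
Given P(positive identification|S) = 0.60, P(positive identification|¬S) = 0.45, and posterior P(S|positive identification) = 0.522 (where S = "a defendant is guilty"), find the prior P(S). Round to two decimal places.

P(S) = 0.45

In odds form, posterior odds = prior odds × likelihood ratio, so prior odds = posterior odds ÷ LR.
Posterior odds = 0.522/(1−0.522) = 1.0921. LR = 0.60/0.45 = 1.3333.
Prior odds = 1.0921/1.3333 = 0.8191, so P(S) = 0.8191/(1+0.8191) ≈ 0.45.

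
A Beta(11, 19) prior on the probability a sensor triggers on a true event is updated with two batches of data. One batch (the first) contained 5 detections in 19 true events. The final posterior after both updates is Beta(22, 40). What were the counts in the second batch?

6 detections and 7 misses

Sequential conjugate updates are equivalent to a single update on the pooled data, so total successes = posterior α − prior α and total failures = posterior β − prior β.
Total across both batches: 22−11=11 detections, 40−19=21 misses.
Subtract the first batch: 11−5=6 detections and 21−14=7 misses.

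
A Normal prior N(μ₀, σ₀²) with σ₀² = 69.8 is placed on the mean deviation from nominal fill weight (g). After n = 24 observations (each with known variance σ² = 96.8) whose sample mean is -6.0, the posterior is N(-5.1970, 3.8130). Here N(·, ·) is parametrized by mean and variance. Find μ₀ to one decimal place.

With known observation variance, the Normal–Normal posterior has precision τ_n = τ₀ + n/σ² and mean μ_n = (τ₀μ₀ + (n/σ²)x̄)/τ_n.
Here τ₀ = 1/69.8 = 0.014327 and τ_data = 24/96.8 = 0.247934, so τ_n = 0.262261.
Rearranging for μ₀: μ₀ = (μ_n·τ_n − τ_data·x̄)/τ₀ = (-5.1970·0.262261 − 0.247934·-6.0) / 0.014327 = 0.124634/0.014327 ≈ 8.7.

μ₀ = 8.7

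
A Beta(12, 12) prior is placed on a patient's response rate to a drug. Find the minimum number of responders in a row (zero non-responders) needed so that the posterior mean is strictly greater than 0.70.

k = 17

After k responders and 0 non-responders the posterior is Beta(12+k, 12), with mean (12+k)/(12+12+k).
Set (12+k)/(24+k) > 0.70 and solve: k > (0.70·24 − 12)/(1 − 0.70) = 16.000.
The smallest integer exceeding 16.000 is 17.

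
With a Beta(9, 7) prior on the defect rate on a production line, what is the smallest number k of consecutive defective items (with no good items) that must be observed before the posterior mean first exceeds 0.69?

k = 7

After k defective items and 0 good items the posterior is Beta(9+k, 7), with mean (9+k)/(9+7+k).
Set (9+k)/(16+k) > 0.69 and solve: k > (0.69·16 − 9)/(1 − 0.69) = 6.581.
The smallest integer exceeding 6.581 is 7, and checking k=7: (16)/(23) = 0.6957 > 0.69.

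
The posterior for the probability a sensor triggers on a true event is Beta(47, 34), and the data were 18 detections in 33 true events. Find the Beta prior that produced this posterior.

A Beta(a, b) prior with s successes and f failures in binomial data gives a Beta(a+s, b+f) posterior.
So a = 47 − 18 = 29 and b = 34 − 15 = 19.

Beta(29, 19)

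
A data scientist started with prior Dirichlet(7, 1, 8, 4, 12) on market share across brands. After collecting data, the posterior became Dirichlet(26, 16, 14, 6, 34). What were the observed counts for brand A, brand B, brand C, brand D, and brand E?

counts (19, 15, 6, 2, 22)

For a Dirichlet(α) prior with multinomial counts c, the posterior is Dirichlet(α + c) componentwise.
Counts are posterior − prior componentwise: 26−7=19, 16−1=15, 14−8=6, 6−4=2, 34−12=22.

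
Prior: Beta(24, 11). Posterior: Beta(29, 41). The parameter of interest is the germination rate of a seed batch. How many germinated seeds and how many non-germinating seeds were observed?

Under Beta–binomial conjugacy the posterior parameters are (a+s, b+f).
So s = 29 − 24 = 5 and f = 41 − 11 = 30.

5 germinated seeds and 30 non-germinating seeds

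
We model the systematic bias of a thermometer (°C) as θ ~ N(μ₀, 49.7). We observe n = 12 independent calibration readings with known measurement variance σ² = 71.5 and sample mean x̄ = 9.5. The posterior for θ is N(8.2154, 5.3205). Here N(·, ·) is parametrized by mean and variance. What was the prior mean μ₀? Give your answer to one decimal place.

μ₀ = -2.5

The posterior mean is a precision-weighted average: μ_n = (τ₀μ₀ + τ_data·x̄)/(τ₀+τ_data), with τ₀=1/σ₀² and τ_data=n/σ².
Here τ₀ = 1/49.7 = 0.020121 and τ_data = 12/71.5 = 0.167832, so τ_n = 0.187953.
Rearranging for μ₀: μ₀ = (μ_n·τ_n − τ_data·x̄)/τ₀ = (8.2154·0.187953 − 0.167832·9.5) / 0.020121 = -0.050295/0.020121 ≈ -2.5.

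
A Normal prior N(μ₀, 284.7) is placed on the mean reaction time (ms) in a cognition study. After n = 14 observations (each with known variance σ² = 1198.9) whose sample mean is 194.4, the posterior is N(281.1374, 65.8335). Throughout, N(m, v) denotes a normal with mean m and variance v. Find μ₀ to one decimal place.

With known observation variance, the Normal–Normal posterior has precision τ_n = τ₀ + n/σ² and mean μ_n = (τ₀μ₀ + (n/σ²)x̄)/τ_n.
Here τ₀ = 1/284.7 = 0.003512 and τ_data = 14/1198.9 = 0.011677, so τ_n = 0.015189.
Rearranging for μ₀: μ₀ = (μ_n·τ_n − τ_data·x̄)/τ₀ = (281.1374·0.015189 − 0.011677·194.4) / 0.003512 = 2.000187/0.003512 ≈ 569.5.

μ₀ = 569.5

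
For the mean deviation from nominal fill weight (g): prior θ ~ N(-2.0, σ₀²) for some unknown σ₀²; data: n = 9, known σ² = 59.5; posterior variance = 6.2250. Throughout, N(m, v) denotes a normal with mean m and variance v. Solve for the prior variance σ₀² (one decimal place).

σ₀² = 106.6

Posterior precision equals prior precision plus data precision: 1/σ_n² = 1/σ₀² + n/σ².
So 1/σ₀² = 1/6.2250 − 9/59.5 = 0.160643 − 0.151261 = 0.009382.
Hence σ₀² = 1/0.009382 ≈ 106.6.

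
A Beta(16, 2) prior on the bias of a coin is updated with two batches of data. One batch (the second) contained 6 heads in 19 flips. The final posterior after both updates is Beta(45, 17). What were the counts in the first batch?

23 heads and 2 tails

Because Beta–binomial updating is additive in the counts, the combined data contributed (α_post−α_prior, β_post−β_prior) successes and failures.
Total across both batches: 45−16=29 heads, 17−2=15 tails.
Subtract the second batch: 29−6=23 heads and 15−13=2 tails.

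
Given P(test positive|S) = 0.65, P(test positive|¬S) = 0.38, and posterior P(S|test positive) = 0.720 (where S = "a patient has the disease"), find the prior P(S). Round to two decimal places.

Bayes' rule in odds form gives O(S|E) = O(S)·[P(E|S)/P(E|¬S)], hence O(S) = O(S|E)/LR.
Posterior odds = 0.720/(1−0.720) = 2.5714. LR = 0.65/0.38 = 1.7105.
Prior odds = 2.5714/1.7105 = 1.5033, so P(S) = 1.5033/(1+1.5033) ≈ 0.60.

P(S) = 0.60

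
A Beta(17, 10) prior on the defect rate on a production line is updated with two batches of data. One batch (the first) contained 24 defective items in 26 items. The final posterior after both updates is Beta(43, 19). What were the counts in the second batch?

2 defective items and 7 good items

Because Beta–binomial updating is additive in the counts, the combined data contributed (α_post−α_prior, β_post−β_prior) successes and failures.
Total across both batches: 43−17=26 defective items, 19−10=9 good items.
Subtract the first batch: 26−24=2 defective items and 9−2=7 good items.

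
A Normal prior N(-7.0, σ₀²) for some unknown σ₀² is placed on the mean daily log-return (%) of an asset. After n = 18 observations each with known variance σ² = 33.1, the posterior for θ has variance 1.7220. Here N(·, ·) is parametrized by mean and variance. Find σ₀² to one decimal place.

Posterior precision equals prior precision plus data precision: 1/σ_n² = 1/σ₀² + n/σ².
So 1/σ₀² = 1/1.7220 − 18/33.1 = 0.580720 − 0.543807 = 0.036913.
Hence σ₀² = 1/0.036913 ≈ 27.1.

σ₀² = 27.1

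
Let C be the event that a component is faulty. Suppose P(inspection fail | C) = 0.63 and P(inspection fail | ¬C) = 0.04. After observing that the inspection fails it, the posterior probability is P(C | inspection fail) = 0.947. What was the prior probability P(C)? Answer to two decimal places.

Bayes' rule in odds form gives O(C|E) = O(C)·[P(E|C)/P(E|¬C)], hence O(C) = O(C|E)/LR.
Posterior odds = 0.947/(1−0.947) = 17.8679. LR = 0.63/0.04 = 15.7500.
Prior odds = 17.8679/15.7500 = 1.1345, so P(C) = 1.1345/(1+1.1345) ≈ 0.53.

P(C) = 0.53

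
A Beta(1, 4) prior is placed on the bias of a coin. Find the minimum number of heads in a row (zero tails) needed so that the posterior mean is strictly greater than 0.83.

k = 19

After k heads and 0 tails the posterior is Beta(1+k, 4), with mean (1+k)/(1+4+k).
Set (1+k)/(5+k) > 0.83 and solve: k > (0.83·5 − 1)/(1 − 0.83) = 18.529.
The smallest integer exceeding 18.529 is 19.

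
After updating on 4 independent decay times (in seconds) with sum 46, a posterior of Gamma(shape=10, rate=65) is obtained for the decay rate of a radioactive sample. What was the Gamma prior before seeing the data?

For an exponential likelihood with a Gamma(α, β) prior on the rate, n observations with total T give posterior Gamma(α+n, β+T).
So α = 10 − 4 = 6 and β = 65 − 46 = 19.

Gamma(shape=6, rate=19)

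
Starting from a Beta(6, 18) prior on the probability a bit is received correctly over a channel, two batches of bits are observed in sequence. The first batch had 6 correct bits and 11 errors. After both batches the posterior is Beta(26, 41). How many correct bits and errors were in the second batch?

14 correct bits and 12 errors

Because Beta–binomial updating is additive in the counts, the combined data contributed (α_post−α_prior, β_post−β_prior) successes and failures.
Total across both batches: 26−6=20 correct bits, 41−18=23 errors.
Subtract the first batch: 20−6=14 correct bits and 23−11=12 errors.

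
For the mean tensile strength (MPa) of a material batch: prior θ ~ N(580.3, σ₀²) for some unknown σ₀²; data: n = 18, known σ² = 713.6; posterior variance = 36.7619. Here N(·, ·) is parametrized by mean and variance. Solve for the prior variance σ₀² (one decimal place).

σ₀² = 505.6

Posterior precision equals prior precision plus data precision: 1/σ_n² = 1/σ₀² + n/σ².
So 1/σ₀² = 1/36.7619 − 18/713.6 = 0.027202 − 0.025224 = 0.001978.
Hence σ₀² = 1/0.001978 ≈ 505.6.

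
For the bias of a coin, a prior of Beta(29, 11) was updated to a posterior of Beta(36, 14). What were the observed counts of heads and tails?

7 heads and 3 tails

Under Beta–binomial conjugacy the posterior parameters are (a+s, b+f).
So s = 36 − 29 = 7 and f = 14 − 11 = 3.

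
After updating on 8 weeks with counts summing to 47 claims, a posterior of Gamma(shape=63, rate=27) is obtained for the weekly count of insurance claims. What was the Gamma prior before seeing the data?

A Gamma(α, β) prior (rate parametrization) on a Poisson rate with n observations summing to S gives posterior Gamma(α+S, β+n).
So α = 63 − 47 = 16 and β = 27 − 8 = 19.

Gamma(shape=16, rate=19)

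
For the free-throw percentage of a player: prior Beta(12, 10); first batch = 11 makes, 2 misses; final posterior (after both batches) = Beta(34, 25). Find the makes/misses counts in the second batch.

11 makes and 13 misses

Sequential conjugate updates are equivalent to a single update on the pooled data, so total successes = posterior α − prior α and total failures = posterior β − prior β.
Total across both batches: 34−12=22 makes, 25−10=15 misses.
Subtract the first batch: 22−11=11 makes and 15−2=13 misses.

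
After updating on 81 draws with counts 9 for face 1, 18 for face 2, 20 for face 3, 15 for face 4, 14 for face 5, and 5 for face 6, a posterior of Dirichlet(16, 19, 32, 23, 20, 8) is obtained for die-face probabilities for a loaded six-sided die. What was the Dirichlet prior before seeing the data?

For a Dirichlet(α) prior with multinomial counts c, the posterior is Dirichlet(α + c) componentwise.
Subtract each count from the matching posterior parameter: 16−9=7, 19−18=1, 32−20=12, 23−15=8, 20−14=6, 8−5=3.

Dirichlet(7, 1, 12, 8, 6, 3)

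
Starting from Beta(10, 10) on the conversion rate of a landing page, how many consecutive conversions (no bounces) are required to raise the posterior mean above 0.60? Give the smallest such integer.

k = 6

After k conversions and 0 bounces the posterior is Beta(10+k, 10), with mean (10+k)/(10+10+k).
Set (10+k)/(20+k) > 0.60 and solve: k > (0.60·20 − 10)/(1 − 0.60) = 5.000.
The smallest integer exceeding 5.000 is 6, and checking k=6: (16)/(26) = 0.6154 > 0.60.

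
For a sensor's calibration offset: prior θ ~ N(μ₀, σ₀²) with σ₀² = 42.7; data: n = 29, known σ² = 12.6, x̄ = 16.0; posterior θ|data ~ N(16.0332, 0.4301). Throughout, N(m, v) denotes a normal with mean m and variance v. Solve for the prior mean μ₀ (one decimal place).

With known observation variance, the Normal–Normal posterior has precision τ_n = τ₀ + n/σ² and mean μ_n = (τ₀μ₀ + (n/σ²)x̄)/τ_n.
Here τ₀ = 1/42.7 = 0.023419 and τ_data = 29/12.6 = 2.301587, so τ_n = 2.325006.
Rearranging for μ₀: μ₀ = (μ_n·τ_n − τ_data·x̄)/τ₀ = (16.0332·2.325006 − 2.301587·16.0) / 0.023419 = 0.451894/0.023419 ≈ 19.3.

μ₀ = 19.3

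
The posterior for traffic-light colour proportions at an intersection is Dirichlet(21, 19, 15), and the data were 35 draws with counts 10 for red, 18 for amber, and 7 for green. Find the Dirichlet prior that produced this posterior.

For a Dirichlet(α) prior with multinomial counts c, the posterior is Dirichlet(α + c) componentwise.
Subtract each count from the matching posterior parameter: 21−10=11, 19−18=1, 15−7=8.

Dirichlet(11, 1, 8)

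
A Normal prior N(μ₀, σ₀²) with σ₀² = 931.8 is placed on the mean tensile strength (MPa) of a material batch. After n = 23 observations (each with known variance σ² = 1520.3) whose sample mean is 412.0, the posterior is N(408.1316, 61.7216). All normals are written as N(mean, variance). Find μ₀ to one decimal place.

μ₀ = 353.6

The posterior mean is a precision-weighted average: μ_n = (τ₀μ₀ + τ_data·x̄)/(τ₀+τ_data), with τ₀=1/σ₀² and τ_data=n/σ².
Here τ₀ = 1/931.8 = 0.001073 and τ_data = 23/1520.3 = 0.015129, so τ_n = 0.016202.
Rearranging for μ₀: μ₀ = (μ_n·τ_n − τ_data·x̄)/τ₀ = (408.1316·0.016202 − 0.015129·412.0) / 0.001073 = 0.379400/0.001073 ≈ 353.6.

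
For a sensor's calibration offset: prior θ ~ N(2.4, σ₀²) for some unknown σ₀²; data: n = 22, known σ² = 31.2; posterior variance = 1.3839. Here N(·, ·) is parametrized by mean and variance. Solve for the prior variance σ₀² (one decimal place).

Posterior precision equals prior precision plus data precision: 1/σ_n² = 1/σ₀² + n/σ².
So 1/σ₀² = 1/1.3839 − 22/31.2 = 0.722596 − 0.705128 = 0.017468.
Hence σ₀² = 1/0.017468 ≈ 57.2.

σ₀² = 57.2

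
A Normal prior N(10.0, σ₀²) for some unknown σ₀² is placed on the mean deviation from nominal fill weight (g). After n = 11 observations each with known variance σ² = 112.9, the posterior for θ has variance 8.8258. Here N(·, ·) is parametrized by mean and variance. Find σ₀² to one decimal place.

Posterior precision equals prior precision plus data precision: 1/σ_n² = 1/σ₀² + n/σ².
So 1/σ₀² = 1/8.8258 − 11/112.9 = 0.113304 − 0.097431 = 0.015873.
Hence σ₀² = 1/0.015873 ≈ 63.0.

σ₀² = 63.0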